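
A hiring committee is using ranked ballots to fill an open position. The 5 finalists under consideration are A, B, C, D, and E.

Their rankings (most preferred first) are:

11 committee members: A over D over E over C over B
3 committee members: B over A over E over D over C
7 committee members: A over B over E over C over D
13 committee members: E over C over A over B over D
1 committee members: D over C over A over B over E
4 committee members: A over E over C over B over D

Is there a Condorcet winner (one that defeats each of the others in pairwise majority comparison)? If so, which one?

A

Head-to-head results (39 voters total):
A vs B: A wins 36–3.
A vs C: A wins 25–14.
A vs D: A wins 38–1.
A vs E: A wins 26–13.
B vs C: C wins 29–10.
B vs D: B wins 27–12.
B vs E: E wins 28–11.
C vs D: C wins 24–15.
C vs E: E wins 38–1.
D vs E: E wins 27–12.
A beats each rival — B (36–3), C (25–14), D (38–1), E (26–13) — so A is the Condorcet winner.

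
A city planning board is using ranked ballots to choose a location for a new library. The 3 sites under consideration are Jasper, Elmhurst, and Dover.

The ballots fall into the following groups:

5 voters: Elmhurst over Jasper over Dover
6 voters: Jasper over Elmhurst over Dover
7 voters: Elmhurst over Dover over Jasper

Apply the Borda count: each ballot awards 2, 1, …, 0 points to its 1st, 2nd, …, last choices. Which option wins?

Elmhurst

Borda scores:
  Jasper: 5·1 + 6·2 + 7·0 = 17
  Elmhurst: 5·2 + 6·1 + 7·2 = 30
  Dover: 5·0 + 6·0 + 7·1 = 7
Elmhurst has the highest total.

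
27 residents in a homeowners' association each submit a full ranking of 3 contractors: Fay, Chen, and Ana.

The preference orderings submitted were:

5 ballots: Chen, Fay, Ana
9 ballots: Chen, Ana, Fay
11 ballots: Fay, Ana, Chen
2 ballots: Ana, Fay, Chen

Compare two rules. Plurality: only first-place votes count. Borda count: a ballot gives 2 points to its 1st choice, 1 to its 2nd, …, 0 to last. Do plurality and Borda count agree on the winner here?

No

Plurality first-place counts: Fay 11, Chen 14, Ana 2 → Chen.
Borda totals: Fay 29, Chen 28, Ana 24 → Fay.
The two rules disagree: plurality picks Chen, Borda picks Fay.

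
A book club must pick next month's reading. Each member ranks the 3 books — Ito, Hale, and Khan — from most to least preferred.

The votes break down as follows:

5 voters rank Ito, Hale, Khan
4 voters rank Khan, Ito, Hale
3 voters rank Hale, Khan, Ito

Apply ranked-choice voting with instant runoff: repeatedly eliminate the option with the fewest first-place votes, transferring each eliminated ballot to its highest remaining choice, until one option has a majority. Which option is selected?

Khan

Round 1: Ito 5, Khan 4, Hale 3. Hale has the fewest and is eliminated.
Round 2: Khan 7, Ito 5. Khan has a majority.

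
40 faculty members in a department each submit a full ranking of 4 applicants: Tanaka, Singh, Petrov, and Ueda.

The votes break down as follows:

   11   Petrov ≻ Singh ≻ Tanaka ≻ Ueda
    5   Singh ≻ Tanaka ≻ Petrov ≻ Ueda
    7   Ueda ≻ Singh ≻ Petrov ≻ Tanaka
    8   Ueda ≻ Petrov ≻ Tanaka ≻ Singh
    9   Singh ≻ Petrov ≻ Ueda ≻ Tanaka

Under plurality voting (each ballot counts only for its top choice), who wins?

Ueda

First-place vote totals:
  Tanaka: 0
  Singh: 14
  Petrov: 11
  Ueda: 15
Ueda has the most first-place votes.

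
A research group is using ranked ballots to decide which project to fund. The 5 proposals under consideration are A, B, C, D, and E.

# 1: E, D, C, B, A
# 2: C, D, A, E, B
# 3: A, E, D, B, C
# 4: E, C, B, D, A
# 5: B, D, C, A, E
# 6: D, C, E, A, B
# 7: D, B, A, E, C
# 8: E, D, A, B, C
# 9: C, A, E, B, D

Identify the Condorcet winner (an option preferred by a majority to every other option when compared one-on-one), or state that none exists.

There is no Condorcet winner

Head-to-head results (9 voters total):
A vs B: A wins 5–4.
A vs C: C wins 6–3.
A vs D: D wins 7–2.
A vs E: A wins 5–4.
B vs C: C wins 5–4.
B vs D: D wins 6–3.
B vs E: E wins 7–2.
C vs D: D wins 6–3.
C vs E: E wins 5–4.
D vs E: E wins 5–4.
No candidate beats all others: A beats E beats C beats A, a majority cycle.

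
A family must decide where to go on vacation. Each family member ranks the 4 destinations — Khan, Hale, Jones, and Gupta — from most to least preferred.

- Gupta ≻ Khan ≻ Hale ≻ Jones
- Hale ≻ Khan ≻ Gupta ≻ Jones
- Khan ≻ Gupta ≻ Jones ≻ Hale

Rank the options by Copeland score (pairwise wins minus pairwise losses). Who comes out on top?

Khan

Pairwise results:
  Khan vs Hale: Khan wins 2–1.
  Khan vs Jones: Khan wins 3–0.
  Khan vs Gupta: Khan wins 2–1.
  Hale vs Jones: Hale wins 2–1.
  Hale vs Gupta: Gupta wins 2–1.
  Jones vs Gupta: Gupta wins 3–0.
Copeland scores (wins − losses):
  Khan: 3 − 0 = 3
  Hale: 1 − 2 = -1
  Jones: 0 − 3 = -3
  Gupta: 2 − 1 = 1
Khan has the best Copeland score.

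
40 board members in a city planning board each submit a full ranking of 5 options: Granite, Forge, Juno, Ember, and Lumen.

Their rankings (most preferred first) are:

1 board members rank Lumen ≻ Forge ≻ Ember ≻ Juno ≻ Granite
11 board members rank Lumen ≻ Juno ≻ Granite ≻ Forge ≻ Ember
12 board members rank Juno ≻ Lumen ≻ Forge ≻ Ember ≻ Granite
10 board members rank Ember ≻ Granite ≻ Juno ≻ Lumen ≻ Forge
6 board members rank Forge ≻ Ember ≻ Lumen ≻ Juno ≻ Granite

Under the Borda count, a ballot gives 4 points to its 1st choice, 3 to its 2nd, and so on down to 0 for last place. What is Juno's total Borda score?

108

Borda scores:
  Granite: 0 + 11·2 + 12·0 + 10·3 + 6·0 = 52
  Forge: 3 + 11·1 + 12·2 + 10·0 + 6·4 = 62
  Juno: 1 + 11·3 + 12·4 + 10·2 + 6·1 = 108
  Ember: 2 + 11·0 + 12·1 + 10·4 + 6·3 = 72
  Lumen: 4 + 11·4 + 12·3 + 10·1 + 6·2 = 106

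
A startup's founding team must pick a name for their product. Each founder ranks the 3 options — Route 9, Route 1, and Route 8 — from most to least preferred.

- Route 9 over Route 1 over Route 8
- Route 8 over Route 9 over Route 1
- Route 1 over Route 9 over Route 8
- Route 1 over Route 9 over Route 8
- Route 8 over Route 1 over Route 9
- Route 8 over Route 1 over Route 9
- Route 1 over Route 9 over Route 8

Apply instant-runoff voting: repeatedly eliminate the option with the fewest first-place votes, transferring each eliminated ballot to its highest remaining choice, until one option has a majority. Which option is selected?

Round 1: Route 1 3, Route 8 3, Route 9 1. Route 9 has the fewest and is eliminated.
Round 2: Route 1 4, Route 8 3. Route 1 has a majority.

Route 1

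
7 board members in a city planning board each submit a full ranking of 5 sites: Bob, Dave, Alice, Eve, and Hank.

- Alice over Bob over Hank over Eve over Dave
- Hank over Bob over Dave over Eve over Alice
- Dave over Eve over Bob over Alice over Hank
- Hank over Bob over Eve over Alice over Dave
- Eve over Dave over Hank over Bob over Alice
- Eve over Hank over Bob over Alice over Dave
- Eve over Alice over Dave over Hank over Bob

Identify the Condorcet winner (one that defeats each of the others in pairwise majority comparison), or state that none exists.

Head-to-head results (7 voters total):
Bob vs Dave: Bob wins 4–3.
Bob vs Alice: Bob wins 5–2.
Bob vs Eve: Eve wins 4–3.
Bob vs Hank: Hank wins 5–2.
Dave vs Alice: Alice wins 4–3.
Dave vs Eve: Eve wins 5–2.
Dave vs Hank: Hank wins 4–3.
Alice vs Eve: Eve wins 6–1.
Alice vs Hank: Hank wins 4–3.
Eve vs Hank: Eve wins 4–3.
Eve beats each rival — Bob (4–3), Dave (5–2), Alice (6–1), Hank (4–3) — so Eve is the Condorcet winner.

Eve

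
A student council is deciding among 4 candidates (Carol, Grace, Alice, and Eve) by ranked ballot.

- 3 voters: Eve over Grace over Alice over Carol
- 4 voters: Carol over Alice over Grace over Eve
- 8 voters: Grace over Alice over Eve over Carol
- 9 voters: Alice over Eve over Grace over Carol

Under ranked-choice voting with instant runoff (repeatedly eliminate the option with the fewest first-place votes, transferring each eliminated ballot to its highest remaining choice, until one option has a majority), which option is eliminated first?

Eve

Round 1: Alice 9, Grace 8, Carol 4, Eve 3. Eve has the fewest and is eliminated.
Round 2: Grace 11, Alice 9, Carol 4. Carol has the fewest and is eliminated.
Round 3: Alice 13, Grace 11. Alice has a majority.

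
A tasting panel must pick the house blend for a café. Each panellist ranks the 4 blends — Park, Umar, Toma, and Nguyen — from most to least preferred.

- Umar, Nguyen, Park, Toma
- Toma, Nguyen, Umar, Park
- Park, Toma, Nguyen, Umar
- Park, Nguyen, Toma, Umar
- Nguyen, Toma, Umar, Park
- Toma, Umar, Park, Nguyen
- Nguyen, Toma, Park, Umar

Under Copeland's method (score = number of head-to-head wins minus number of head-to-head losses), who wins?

Pairwise results:
  Park vs Umar: Umar wins 4–3.
  Park vs Toma: Toma wins 4–3.
  Park vs Nguyen: Nguyen wins 4–3.
  Umar vs Toma: Toma wins 6–1.
  Umar vs Nguyen: Nguyen wins 5–2.
  Toma vs Nguyen: Nguyen wins 4–3.
Copeland scores (wins − losses):
  Park: 0 − 3 = -3
  Umar: 1 − 2 = -1
  Toma: 2 − 1 = 1
  Nguyen: 3 − 0 = 3
Nguyen has the best Copeland score.

Nguyen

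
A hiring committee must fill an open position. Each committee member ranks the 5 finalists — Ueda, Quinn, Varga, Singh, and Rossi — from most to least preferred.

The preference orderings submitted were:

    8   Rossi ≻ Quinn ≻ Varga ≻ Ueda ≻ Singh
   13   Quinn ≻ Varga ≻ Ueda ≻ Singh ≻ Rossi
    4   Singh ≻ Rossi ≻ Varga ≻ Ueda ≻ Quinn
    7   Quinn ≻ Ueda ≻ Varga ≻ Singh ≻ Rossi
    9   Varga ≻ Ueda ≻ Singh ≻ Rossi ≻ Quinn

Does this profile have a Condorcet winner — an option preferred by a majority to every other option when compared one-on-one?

No

Head-to-head results (41 voters total):
Ueda vs Quinn: Quinn wins 28–13.
Ueda vs Varga: Varga wins 34–7.
Ueda vs Singh: Ueda wins 37–4.
Ueda vs Rossi: Ueda wins 29–12.
Quinn vs Varga: Quinn wins 28–13.
Quinn vs Singh: Quinn wins 28–13.
Quinn vs Rossi: Rossi wins 21–20.
Varga vs Singh: Varga wins 37–4.
Varga vs Rossi: Varga wins 29–12.
Singh vs Rossi: Singh wins 33–8.
No candidate beats all others: Ueda beats Rossi beats Quinn beats Ueda, a majority cycle.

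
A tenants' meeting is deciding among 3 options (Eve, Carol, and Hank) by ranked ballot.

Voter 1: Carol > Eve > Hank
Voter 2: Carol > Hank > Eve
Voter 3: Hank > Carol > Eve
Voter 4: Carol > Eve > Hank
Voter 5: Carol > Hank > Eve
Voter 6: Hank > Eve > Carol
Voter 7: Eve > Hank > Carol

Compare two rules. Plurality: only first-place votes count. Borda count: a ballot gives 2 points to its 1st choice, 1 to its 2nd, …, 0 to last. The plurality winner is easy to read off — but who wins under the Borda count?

Plurality first-place counts: Eve 1, Carol 4, Hank 2 → Carol.
Borda totals: Eve 5, Carol 9, Hank 7 → Carol.

Carol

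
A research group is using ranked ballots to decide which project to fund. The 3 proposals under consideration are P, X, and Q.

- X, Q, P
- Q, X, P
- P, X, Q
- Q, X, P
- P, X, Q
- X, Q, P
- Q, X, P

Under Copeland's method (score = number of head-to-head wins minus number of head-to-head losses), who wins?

Pairwise results:
  P vs X: X wins 5–2.
  P vs Q: Q wins 5–2.
  X vs Q: X wins 4–3.
Copeland scores (wins − losses):
  P: 0 − 2 = -2
  X: 2 − 0 = 2
  Q: 1 − 1 = 0
X has the best Copeland score.

X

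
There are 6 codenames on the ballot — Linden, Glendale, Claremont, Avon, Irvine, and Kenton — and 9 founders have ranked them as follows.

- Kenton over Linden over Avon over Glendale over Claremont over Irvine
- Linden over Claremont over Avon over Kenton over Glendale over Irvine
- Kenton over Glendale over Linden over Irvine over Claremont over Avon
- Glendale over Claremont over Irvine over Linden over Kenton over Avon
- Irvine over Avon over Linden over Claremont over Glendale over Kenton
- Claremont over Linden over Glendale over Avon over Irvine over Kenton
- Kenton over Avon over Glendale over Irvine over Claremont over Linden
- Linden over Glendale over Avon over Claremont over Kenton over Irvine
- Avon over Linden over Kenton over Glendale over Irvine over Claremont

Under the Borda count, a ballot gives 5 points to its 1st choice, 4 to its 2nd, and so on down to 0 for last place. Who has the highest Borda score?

Borda scores:
  Linden: 4 + 5 + 3 + 2 + 3 + 4 + 0 + 5 + 4 = 30
  Glendale: 2 + 1 + 4 + 5 + 1 + 3 + 3 + 4 + 2 = 25
  Claremont: 1 + 4 + 1 + 4 + 2 + 5 + 1 + 2 + 0 = 20
  Avon: 3 + 3 + 0 + 0 + 4 + 2 + 4 + 3 + 5 = 24
  Irvine: 0 + 0 + 2 + 3 + 5 + 1 + 2 + 0 + 1 = 14
  Kenton: 5 + 2 + 5 + 1 + 0 + 0 + 5 + 1 + 3 = 22
Linden has the highest total.

Linden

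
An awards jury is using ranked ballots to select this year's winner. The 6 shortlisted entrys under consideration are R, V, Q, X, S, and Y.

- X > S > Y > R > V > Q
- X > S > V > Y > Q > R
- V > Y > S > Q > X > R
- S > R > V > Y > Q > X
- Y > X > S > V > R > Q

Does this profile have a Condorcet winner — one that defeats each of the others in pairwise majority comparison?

No

Head-to-head results (5 voters total):
R vs V: V wins 3–2.
R vs Q: R wins 3–2.
R vs X: X wins 4–1.
R vs S: S wins 5–0.
R vs Y: Y wins 4–1.
V vs Q: V wins 5–0.
V vs X: X wins 3–2.
V vs S: S wins 4–1.
V vs Y: V wins 3–2.
Q vs X: X wins 3–2.
Q vs S: S wins 5–0.
Q vs Y: Y wins 5–0.
X vs S: X wins 3–2.
X vs Y: Y wins 3–2.
S vs Y: S wins 3–2.
No candidate beats all others: V beats Y beats X beats V, a majority cycle.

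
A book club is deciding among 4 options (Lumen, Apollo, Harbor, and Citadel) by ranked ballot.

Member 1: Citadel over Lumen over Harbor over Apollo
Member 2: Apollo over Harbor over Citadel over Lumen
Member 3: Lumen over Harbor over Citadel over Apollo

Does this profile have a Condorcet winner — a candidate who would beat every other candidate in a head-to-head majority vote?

No

Head-to-head results (3 voters total):
Lumen vs Apollo: Lumen wins 2–1.
Lumen vs Harbor: Lumen wins 2–1.
Lumen vs Citadel: Citadel wins 2–1.
Apollo vs Harbor: Harbor wins 2–1.
Apollo vs Citadel: Citadel wins 2–1.
Harbor vs Citadel: Harbor wins 2–1.
No candidate beats all others: Lumen beats Harbor beats Citadel beats Lumen, a majority cycle.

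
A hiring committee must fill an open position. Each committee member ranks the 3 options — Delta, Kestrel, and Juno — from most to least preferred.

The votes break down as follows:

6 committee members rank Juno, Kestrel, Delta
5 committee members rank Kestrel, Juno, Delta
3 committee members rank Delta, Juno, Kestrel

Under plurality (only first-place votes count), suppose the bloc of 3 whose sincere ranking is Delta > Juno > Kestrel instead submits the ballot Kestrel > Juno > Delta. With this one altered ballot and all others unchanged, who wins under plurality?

Kestrel

First-place totals with the altered ballot: Delta 0, Kestrel 8, Juno 6.
The switch changes the winner from Juno to Kestrel.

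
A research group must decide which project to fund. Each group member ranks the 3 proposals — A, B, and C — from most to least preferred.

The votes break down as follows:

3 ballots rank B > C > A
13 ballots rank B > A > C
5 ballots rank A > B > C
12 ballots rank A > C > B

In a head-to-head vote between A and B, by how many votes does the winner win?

Ballots ranking A above B: 5+12 = 17.
Ballots ranking B above A: 3+13 = 16.
A wins 17–16, a margin of 1.

1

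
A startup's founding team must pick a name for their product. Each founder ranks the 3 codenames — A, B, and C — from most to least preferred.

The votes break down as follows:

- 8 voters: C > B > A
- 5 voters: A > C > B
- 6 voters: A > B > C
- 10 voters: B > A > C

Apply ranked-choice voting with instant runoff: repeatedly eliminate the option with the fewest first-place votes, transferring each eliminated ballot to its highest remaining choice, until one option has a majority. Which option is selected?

Round 1: A 11, B 10, C 8. C has the fewest and is eliminated.
Round 2: B 18, A 11. B has a majority.

B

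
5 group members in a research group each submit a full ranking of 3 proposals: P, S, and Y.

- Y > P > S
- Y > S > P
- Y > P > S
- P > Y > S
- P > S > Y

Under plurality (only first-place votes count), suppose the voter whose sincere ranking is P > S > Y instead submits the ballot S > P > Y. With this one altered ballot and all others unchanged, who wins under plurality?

Y

First-place totals with the altered ballot: P 1, S 1, Y 3.
The winner is unchanged: still Y.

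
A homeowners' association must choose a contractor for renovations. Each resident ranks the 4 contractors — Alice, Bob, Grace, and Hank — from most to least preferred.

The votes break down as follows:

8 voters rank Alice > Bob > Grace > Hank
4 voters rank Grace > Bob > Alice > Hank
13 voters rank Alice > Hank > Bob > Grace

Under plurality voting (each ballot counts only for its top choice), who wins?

First-place vote totals:
  Alice: 21
  Bob: 0
  Grace: 4
  Hank: 0
Alice has the most first-place votes.

Alice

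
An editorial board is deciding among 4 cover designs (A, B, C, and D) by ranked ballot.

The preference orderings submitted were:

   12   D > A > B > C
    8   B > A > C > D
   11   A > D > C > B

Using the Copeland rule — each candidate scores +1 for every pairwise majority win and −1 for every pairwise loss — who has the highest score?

A

Pairwise results:
  A vs B: A wins 23–8.
  A vs C: A wins 31–0.
  A vs D: A wins 19–12.
  B vs C: B wins 20–11.
  B vs D: D wins 23–8.
  C vs D: D wins 23–8.
Copeland scores (wins − losses):
  A: 3 − 0 = 3
  B: 1 − 2 = -1
  C: 0 − 3 = -3
  D: 2 − 1 = 1
A has the best Copeland score.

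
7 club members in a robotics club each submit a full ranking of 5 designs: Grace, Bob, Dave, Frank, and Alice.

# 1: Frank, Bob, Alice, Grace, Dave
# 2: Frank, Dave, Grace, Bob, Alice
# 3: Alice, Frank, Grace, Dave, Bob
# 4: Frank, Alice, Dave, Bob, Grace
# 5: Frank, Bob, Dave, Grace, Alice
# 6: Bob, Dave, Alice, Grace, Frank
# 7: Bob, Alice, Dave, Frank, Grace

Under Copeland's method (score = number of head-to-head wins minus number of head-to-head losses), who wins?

Frank

Pairwise results:
  Grace vs Bob: Bob wins 5–2.
  Grace vs Dave: Dave wins 5–2.
  Grace vs Frank: Frank wins 6–1.
  Grace vs Alice: Alice wins 5–2.
  Bob vs Dave: Bob wins 4–3.
  Bob vs Frank: Frank wins 5–2.
  Bob vs Alice: Bob wins 5–2.
  Dave vs Frank: Frank wins 5–2.
  Dave vs Alice: Alice wins 4–3.
  Frank vs Alice: Frank wins 4–3.
Copeland scores (wins − losses):
  Grace: 0 − 4 = -4
  Bob: 3 − 1 = 2
  Dave: 1 − 3 = -2
  Frank: 4 − 0 = 4
  Alice: 2 − 2 = 0
Frank has the best Copeland score.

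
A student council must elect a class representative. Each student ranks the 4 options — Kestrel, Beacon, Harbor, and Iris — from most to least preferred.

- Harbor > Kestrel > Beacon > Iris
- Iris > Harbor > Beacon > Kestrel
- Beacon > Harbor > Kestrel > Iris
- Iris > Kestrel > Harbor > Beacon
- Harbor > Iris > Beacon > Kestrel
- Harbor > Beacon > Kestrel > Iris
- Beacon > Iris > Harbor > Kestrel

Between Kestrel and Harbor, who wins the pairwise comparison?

Ballots ranking Kestrel above Harbor: 1.
Ballots ranking Harbor above Kestrel: 6.
Harbor wins the head-to-head, 6–1.

Harbor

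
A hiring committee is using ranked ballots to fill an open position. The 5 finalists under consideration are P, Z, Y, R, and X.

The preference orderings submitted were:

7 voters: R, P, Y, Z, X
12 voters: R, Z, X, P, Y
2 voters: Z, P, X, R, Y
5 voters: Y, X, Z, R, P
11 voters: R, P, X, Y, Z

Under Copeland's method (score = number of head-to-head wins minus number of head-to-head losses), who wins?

R

Pairwise results:
  P vs Z: Z wins 19–18.
  P vs Y: P wins 32–5.
  P vs R: R wins 35–2.
  P vs X: P wins 20–17.
  Z vs Y: Y wins 23–14.
  Z vs R: R wins 30–7.
  Z vs X: Z wins 21–16.
  Y vs R: R wins 32–5.
  Y vs X: X wins 25–12.
  R vs X: R wins 30–7.
Copeland scores (wins − losses):
  P: 2 − 2 = 0
  Z: 2 − 2 = 0
  Y: 1 − 3 = -2
  R: 4 − 0 = 4
  X: 1 − 3 = -2
R has the best Copeland score.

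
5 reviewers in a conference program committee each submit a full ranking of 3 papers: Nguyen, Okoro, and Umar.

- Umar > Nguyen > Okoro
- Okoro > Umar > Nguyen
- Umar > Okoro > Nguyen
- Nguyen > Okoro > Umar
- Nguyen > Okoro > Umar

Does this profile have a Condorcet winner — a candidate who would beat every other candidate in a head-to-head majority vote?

Head-to-head results (5 voters total):
Nguyen vs Okoro: Nguyen wins 3–2.
Nguyen vs Umar: Umar wins 3–2.
Okoro vs Umar: Okoro wins 3–2.
No candidate beats all others: Nguyen beats Okoro beats Umar beats Nguyen, a majority cycle.

No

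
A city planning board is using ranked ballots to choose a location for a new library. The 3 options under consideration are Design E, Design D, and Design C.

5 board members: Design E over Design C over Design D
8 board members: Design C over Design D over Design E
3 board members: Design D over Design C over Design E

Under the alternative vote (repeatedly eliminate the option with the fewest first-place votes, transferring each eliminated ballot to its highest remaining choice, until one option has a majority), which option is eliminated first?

Design D

Round 1: Design C 8, Design E 5, Design D 3. Design D has the fewest and is eliminated.
Round 2: Design C 11, Design E 5. Design C has a majority.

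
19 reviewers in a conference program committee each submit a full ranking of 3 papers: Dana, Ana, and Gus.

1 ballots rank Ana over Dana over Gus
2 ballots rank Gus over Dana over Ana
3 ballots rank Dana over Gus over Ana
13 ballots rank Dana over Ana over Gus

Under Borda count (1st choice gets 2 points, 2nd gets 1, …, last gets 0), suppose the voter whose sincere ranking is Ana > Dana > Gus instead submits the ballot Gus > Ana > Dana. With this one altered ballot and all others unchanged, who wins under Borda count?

Borda totals with the altered ballot: Dana 34, Ana 14, Gus 9.
The winner is unchanged: still Dana.

Dana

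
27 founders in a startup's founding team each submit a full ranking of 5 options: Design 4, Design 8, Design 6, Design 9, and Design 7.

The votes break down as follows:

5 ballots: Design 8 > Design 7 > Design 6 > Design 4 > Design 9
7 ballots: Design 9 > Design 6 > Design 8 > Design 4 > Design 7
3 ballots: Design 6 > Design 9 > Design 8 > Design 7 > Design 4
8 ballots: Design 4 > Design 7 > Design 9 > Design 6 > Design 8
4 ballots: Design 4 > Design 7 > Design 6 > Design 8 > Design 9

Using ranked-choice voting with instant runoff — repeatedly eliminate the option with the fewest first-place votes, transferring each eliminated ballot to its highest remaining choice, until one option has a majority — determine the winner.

Round 1: Design 4 12, Design 9 7, Design 8 5, Design 6 3, Design 7 0. Design 7 has the fewest and is eliminated.
Round 2: Design 4 12, Design 9 7, Design 8 5, Design 6 3. Design 6 has the fewest and is eliminated.
Round 3: Design 4 12, Design 9 10, Design 8 5. Design 8 has the fewest and is eliminated.
Round 4: Design 4 17, Design 9 10. Design 4 has a majority.

Design 4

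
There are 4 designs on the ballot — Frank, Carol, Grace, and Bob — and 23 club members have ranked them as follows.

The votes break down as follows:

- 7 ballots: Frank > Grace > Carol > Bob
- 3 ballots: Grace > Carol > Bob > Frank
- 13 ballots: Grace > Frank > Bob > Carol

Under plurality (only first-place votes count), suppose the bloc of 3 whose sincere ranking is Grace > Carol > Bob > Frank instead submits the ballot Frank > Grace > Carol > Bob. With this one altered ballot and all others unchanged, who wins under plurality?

First-place totals with the altered ballot: Frank 10, Carol 0, Grace 13, Bob 0.
The winner is unchanged: still Grace.

Grace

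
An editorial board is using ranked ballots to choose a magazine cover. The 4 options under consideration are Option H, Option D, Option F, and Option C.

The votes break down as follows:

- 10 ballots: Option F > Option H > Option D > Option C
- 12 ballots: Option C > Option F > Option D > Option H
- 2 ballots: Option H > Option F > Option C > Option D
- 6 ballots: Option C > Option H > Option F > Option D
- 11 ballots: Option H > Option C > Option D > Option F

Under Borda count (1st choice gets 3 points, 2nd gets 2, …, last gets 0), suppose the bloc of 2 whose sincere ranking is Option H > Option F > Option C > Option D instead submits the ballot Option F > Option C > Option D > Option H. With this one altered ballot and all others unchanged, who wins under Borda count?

Option C

Borda totals with the altered ballot: Option H 65, Option D 35, Option F 66, Option C 80.
The winner is unchanged: still Option C.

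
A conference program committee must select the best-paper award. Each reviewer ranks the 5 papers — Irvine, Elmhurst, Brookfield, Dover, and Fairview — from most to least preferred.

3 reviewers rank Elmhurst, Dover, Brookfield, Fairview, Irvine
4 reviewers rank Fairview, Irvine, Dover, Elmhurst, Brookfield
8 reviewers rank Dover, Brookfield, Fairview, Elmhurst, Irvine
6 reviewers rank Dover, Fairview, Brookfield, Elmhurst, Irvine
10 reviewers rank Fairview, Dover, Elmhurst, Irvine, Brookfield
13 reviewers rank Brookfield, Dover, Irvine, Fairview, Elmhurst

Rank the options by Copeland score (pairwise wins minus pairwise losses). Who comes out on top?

Dover

Pairwise results:
  Irvine vs Elmhurst: Elmhurst wins 27–17.
  Irvine vs Brookfield: Brookfield wins 30–14.
  Irvine vs Dover: Dover wins 40–4.
  Irvine vs Fairview: Fairview wins 31–13.
  Elmhurst vs Brookfield: Brookfield wins 27–17.
  Elmhurst vs Dover: Dover wins 41–3.
  Elmhurst vs Fairview: Fairview wins 41–3.
  Brookfield vs Dover: Dover wins 31–13.
  Brookfield vs Fairview: Brookfield wins 24–20.
  Dover vs Fairview: Dover wins 30–14.
Copeland scores (wins − losses):
  Irvine: 0 − 4 = -4
  Elmhurst: 1 − 3 = -2
  Brookfield: 3 − 1 = 2
  Dover: 4 − 0 = 4
  Fairview: 2 − 2 = 0
Dover has the best Copeland score.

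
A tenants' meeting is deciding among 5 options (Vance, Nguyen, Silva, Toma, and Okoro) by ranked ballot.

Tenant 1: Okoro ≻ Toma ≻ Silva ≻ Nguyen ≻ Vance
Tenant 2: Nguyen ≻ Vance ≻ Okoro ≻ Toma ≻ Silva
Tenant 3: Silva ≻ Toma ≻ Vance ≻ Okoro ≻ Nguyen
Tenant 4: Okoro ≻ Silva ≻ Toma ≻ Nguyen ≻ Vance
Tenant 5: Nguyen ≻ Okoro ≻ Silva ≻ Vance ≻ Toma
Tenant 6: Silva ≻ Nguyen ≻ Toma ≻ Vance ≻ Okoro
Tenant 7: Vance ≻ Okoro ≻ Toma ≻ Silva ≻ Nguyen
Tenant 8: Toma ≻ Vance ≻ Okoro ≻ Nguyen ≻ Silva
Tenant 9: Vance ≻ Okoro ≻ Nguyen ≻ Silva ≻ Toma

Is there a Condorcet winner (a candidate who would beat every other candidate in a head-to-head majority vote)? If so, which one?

Head-to-head results (9 voters total):
Vance vs Nguyen: Nguyen wins 5–4.
Vance vs Silva: Silva wins 5–4.
Vance vs Toma: Toma wins 5–4.
Vance vs Okoro: Vance wins 6–3.
Nguyen vs Silva: Silva wins 5–4.
Nguyen vs Toma: Toma wins 5–4.
Nguyen vs Okoro: Okoro wins 6–3.
Silva vs Toma: Silva wins 5–4.
Silva vs Okoro: Okoro wins 7–2.
Toma vs Okoro: Okoro wins 6–3.
No candidate beats all others: Vance beats Okoro beats Nguyen beats Vance, a majority cycle.

None — there is no Condorcet winner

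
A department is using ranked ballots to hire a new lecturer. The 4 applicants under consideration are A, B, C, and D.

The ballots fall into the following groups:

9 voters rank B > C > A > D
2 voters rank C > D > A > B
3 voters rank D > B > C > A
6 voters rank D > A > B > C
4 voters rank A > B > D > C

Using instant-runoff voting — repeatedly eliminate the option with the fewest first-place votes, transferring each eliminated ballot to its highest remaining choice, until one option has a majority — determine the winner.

Round 1: B 9, D 9, A 4, C 2. C has the fewest and is eliminated.
Round 2: D 11, B 9, A 4. A has the fewest and is eliminated.
Round 3: B 13, D 11. B has a majority.

B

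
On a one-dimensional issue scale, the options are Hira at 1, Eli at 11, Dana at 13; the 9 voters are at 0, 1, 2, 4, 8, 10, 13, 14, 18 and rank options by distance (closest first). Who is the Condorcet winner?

With single-peaked preferences on a line, the Condorcet winner is the candidate closest to the median voter.
The median voter (position 8) is closest to Eli at 11.
Check: Eli vs Dana — voters closer to Eli: 6 of 9.

Eli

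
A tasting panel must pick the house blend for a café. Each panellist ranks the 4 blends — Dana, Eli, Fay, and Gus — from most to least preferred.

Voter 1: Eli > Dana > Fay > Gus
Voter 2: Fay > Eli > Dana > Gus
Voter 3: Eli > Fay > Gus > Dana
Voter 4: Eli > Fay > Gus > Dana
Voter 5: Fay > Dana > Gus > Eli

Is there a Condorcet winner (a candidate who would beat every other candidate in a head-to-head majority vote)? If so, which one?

Head-to-head results (5 voters total):
Dana vs Eli: Eli wins 4–1.
Dana vs Fay: Fay wins 4–1.
Dana vs Gus: Dana wins 3–2.
Eli vs Fay: Eli wins 3–2.
Eli vs Gus: Eli wins 4–1.
Fay vs Gus: Fay wins 5–0.
Eli beats each rival — Dana (4–1), Fay (3–2), Gus (4–1) — so Eli is the Condorcet winner.

Eli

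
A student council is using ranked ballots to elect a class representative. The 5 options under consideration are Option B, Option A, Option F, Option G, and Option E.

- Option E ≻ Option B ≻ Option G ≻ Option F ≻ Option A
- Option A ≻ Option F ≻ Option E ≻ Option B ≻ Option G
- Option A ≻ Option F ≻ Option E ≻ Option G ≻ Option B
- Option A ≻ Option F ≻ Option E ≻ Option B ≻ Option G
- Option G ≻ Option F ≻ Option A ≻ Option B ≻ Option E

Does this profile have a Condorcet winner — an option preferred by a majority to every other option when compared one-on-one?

Yes

Head-to-head results (5 voters total):
Option B vs Option A: Option A wins 4–1.
Option B vs Option F: Option F wins 4–1.
Option B vs Option G: Option B wins 3–2.
Option B vs Option E: Option E wins 4–1.
Option A vs Option F: Option A wins 3–2.
Option A vs Option G: Option A wins 3–2.
Option A vs Option E: Option A wins 4–1.
Option F vs Option G: Option F wins 3–2.
Option F vs Option E: Option F wins 4–1.
Option G vs Option E: Option E wins 4–1.
Option A beats each rival — Option B (4–1), Option F (3–2), Option G (3–2), Option E (4–1) — so Option A is the Condorcet winner.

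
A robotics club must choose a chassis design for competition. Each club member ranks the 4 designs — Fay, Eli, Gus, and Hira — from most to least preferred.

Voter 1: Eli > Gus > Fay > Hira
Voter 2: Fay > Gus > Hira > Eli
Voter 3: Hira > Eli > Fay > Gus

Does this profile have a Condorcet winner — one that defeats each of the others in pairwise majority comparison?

Head-to-head results (3 voters total):
Fay vs Eli: Eli wins 2–1.
Fay vs Gus: Fay wins 2–1.
Fay vs Hira: Fay wins 2–1.
Eli vs Gus: Eli wins 2–1.
Eli vs Hira: Hira wins 2–1.
Gus vs Hira: Gus wins 2–1.
No candidate beats all others: Fay beats Hira beats Eli beats Fay, a majority cycle.

No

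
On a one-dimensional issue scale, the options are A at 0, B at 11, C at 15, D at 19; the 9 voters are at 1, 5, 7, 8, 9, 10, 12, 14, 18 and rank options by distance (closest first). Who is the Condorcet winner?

With single-peaked preferences on a line, the Condorcet winner is the candidate closest to the median voter.
The median voter (position 9) is closest to B at 11.
Check: B vs C — voters closer to B: 7 of 9.

B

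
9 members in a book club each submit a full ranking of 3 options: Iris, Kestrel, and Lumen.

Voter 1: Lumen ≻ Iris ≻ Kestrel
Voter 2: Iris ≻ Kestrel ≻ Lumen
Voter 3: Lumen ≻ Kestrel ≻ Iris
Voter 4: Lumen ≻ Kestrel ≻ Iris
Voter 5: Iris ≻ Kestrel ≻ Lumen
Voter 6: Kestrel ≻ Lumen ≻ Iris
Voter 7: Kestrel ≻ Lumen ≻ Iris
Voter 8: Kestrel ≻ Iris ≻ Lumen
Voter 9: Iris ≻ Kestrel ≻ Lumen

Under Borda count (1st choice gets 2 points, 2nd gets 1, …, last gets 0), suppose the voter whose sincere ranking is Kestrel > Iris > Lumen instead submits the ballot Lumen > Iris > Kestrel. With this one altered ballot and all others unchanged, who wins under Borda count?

Borda totals with the altered ballot: Iris 8, Kestrel 9, Lumen 10.
The switch changes the winner from Kestrel to Lumen.

Lumen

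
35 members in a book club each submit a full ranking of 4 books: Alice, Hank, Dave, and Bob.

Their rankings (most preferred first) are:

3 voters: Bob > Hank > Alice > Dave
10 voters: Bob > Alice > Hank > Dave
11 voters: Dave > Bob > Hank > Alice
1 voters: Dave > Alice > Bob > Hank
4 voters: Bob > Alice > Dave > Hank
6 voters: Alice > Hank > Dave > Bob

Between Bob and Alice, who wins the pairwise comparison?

Ballots ranking Bob above Alice: 3+10+11+4 = 28.
Ballots ranking Alice above Bob: 1+6 = 7.
Bob wins the head-to-head, 28–7.

Bob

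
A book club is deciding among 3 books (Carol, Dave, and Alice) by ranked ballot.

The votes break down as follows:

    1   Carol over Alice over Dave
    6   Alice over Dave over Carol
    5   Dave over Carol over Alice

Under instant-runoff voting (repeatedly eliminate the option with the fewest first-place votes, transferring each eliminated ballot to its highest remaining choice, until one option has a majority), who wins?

Alice

Round 1: Alice 6, Dave 5, Carol 1. Carol has the fewest and is eliminated.
Round 2: Alice 7, Dave 5. Alice has a majority.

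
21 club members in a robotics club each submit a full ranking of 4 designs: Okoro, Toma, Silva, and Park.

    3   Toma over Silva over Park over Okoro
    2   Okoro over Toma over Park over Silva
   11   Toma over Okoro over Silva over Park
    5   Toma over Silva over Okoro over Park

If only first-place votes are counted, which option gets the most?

Toma

First-place vote totals:
  Okoro: 2
  Toma: 19
  Silva: 0
  Park: 0
Toma has the most first-place votes.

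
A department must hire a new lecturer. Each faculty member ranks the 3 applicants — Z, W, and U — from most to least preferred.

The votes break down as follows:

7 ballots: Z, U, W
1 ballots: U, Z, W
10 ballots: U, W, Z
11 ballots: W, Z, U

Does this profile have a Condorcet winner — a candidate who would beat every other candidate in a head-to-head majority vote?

No

Head-to-head results (29 voters total):
Z vs W: W wins 21–8.
Z vs U: Z wins 18–11.
W vs U: U wins 18–11.
No candidate beats all others: Z beats U beats W beats Z, a majority cycle.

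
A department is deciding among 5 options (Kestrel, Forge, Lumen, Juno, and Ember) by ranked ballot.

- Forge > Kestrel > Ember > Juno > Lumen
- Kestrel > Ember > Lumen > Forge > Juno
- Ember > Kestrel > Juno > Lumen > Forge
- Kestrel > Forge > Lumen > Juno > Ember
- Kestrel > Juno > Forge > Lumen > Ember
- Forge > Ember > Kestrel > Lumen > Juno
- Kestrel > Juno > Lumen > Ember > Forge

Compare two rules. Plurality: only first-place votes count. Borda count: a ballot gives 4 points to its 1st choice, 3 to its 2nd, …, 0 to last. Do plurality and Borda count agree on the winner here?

Yes

Plurality first-place counts: Kestrel 4, Forge 2, Lumen 0, Juno 0, Ember 1 → Kestrel.
Borda totals: Kestrel 24, Forge 14, Lumen 9, Juno 10, Ember 13 → Kestrel.
The two rules agree on Kestrel.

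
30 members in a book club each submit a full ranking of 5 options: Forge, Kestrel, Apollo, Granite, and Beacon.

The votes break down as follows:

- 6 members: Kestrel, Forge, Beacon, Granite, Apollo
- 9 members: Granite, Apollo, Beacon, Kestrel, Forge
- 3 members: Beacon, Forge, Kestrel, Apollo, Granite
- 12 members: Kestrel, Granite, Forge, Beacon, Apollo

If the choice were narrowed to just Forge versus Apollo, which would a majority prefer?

Ballots ranking Forge above Apollo: 6+3+12 = 21.
Ballots ranking Apollo above Forge: 9.
Forge wins the head-to-head, 21–9.

Forge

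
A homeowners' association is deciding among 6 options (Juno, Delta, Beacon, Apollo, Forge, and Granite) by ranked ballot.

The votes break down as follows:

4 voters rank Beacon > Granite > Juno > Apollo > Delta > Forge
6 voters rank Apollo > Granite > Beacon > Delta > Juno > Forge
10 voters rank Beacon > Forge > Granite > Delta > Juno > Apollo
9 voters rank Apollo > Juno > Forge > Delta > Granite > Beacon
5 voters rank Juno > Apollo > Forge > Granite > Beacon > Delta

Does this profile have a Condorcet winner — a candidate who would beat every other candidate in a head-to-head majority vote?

No

Head-to-head results (34 voters total):
Juno vs Delta: Juno wins 18–16.
Juno vs Beacon: Beacon wins 20–14.
Juno vs Apollo: Juno wins 19–15.
Juno vs Forge: Juno wins 24–10.
Juno vs Granite: Granite wins 20–14.
Delta vs Beacon: Beacon wins 25–9.
Delta vs Apollo: Apollo wins 24–10.
Delta vs Forge: Forge wins 24–10.
Delta vs Granite: Granite wins 25–9.
Beacon vs Apollo: Apollo wins 20–14.
Beacon vs Forge: Beacon wins 20–14.
Beacon vs Granite: Granite wins 20–14.
Apollo vs Forge: Apollo wins 24–10.
Apollo vs Granite: Apollo wins 20–14.
Forge vs Granite: Forge wins 24–10.
No candidate beats all others: Juno beats Apollo beats Beacon beats Juno, a majority cycle.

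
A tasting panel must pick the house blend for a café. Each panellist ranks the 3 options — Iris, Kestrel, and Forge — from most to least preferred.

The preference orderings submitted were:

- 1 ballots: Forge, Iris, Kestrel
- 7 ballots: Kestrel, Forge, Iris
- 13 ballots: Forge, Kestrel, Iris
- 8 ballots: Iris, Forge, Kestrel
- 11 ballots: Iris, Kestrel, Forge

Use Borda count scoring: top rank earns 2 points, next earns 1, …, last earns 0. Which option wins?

Forge

Borda scores:
  Iris: 1 + 7·0 + 13·0 + 8·2 + 11·2 = 39
  Kestrel: 0 + 7·2 + 13·1 + 8·0 + 11·1 = 38
  Forge: 2 + 7·1 + 13·2 + 8·1 + 11·0 = 43
Forge has the highest total.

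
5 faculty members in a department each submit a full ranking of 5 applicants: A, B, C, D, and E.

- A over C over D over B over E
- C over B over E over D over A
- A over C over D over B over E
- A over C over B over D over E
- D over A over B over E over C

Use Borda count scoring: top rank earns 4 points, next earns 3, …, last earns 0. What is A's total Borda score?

15

Borda scores:
  A: 4 + 0 + 4 + 4 + 3 = 15
  B: 1 + 3 + 1 + 2 + 2 = 9
  C: 3 + 4 + 3 + 3 + 0 = 13
  D: 2 + 1 + 2 + 1 + 4 = 10
  E: 0 + 2 + 0 + 0 + 1 = 3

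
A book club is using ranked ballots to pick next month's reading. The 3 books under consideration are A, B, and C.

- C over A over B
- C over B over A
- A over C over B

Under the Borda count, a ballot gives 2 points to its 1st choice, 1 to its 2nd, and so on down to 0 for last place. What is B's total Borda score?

1

Borda scores:
  A: 1 + 0 + 2 = 3
  B: 0 + 1 + 0 = 1
  C: 2 + 2 + 1 = 5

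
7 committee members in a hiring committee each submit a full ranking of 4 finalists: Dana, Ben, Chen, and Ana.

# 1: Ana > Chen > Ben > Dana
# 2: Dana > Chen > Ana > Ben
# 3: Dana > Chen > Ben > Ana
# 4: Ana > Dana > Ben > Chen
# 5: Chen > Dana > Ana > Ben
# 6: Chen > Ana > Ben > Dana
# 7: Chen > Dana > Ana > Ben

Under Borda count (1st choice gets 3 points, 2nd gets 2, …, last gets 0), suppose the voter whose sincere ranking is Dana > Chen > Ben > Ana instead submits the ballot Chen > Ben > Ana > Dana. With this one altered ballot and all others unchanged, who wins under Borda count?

Chen

Borda totals with the altered ballot: Dana 9, Ben 5, Chen 16, Ana 12.
The winner is unchanged: still Chen.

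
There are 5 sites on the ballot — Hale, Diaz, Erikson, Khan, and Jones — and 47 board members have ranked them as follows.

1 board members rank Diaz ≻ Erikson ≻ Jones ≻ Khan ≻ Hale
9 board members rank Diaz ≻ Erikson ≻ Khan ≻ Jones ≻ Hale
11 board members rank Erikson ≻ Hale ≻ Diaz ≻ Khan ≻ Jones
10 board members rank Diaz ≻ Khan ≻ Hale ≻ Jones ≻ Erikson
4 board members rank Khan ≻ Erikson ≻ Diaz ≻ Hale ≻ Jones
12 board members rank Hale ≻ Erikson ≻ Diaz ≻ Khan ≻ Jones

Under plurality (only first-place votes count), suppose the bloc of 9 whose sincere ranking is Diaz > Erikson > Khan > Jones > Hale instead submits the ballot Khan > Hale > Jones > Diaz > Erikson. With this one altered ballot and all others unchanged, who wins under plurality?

Khan

First-place totals with the altered ballot: Hale 12, Diaz 11, Erikson 11, Khan 13, Jones 0.
The switch changes the winner from Diaz to Khan.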